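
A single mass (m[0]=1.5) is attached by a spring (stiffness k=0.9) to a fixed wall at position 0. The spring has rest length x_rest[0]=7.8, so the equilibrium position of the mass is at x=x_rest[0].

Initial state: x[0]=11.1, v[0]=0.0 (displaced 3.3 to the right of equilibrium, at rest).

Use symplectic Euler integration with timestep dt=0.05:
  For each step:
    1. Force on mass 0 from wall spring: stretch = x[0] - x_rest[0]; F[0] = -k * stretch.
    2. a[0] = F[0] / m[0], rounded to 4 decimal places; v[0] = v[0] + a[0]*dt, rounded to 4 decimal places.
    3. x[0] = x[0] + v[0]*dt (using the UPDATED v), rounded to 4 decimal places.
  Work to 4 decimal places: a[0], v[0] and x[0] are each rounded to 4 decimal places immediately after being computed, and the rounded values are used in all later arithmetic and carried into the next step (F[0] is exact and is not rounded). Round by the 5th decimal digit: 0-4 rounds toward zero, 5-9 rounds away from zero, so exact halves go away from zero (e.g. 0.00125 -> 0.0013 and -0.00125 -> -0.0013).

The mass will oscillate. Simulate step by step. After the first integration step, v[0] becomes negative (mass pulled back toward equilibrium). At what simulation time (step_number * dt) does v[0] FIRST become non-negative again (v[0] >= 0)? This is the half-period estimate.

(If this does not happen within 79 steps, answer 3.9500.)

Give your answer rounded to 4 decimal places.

Answer: 3.9500

Derivation:
Step 0: x=[11.1000] v=[0.0000]
Step 1: x=[11.0951] v=[-0.0990]
Step 2: x=[11.0852] v=[-0.1979]
Step 3: x=[11.0704] v=[-0.2965]
Step 4: x=[11.0507] v=[-0.3946]
Step 5: x=[11.0261] v=[-0.4921]
Step 6: x=[10.9967] v=[-0.5889]
Step 7: x=[10.9625] v=[-0.6848]
Step 8: x=[10.9235] v=[-0.7797]
Step 9: x=[10.8798] v=[-0.8734]
Step 10: x=[10.8315] v=[-0.9658]
Step 11: x=[10.7787] v=[-1.0567]
Step 12: x=[10.7214] v=[-1.1461]
Step 13: x=[10.6597] v=[-1.2337]
Step 14: x=[10.5937] v=[-1.3195]
Step 15: x=[10.5235] v=[-1.4033]
Step 16: x=[10.4493] v=[-1.4850]
Step 17: x=[10.3711] v=[-1.5645]
Step 18: x=[10.2890] v=[-1.6416]
Step 19: x=[10.2032] v=[-1.7163]
Step 20: x=[10.1138] v=[-1.7884]
Step 21: x=[10.0209] v=[-1.8578]
Step 22: x=[9.9247] v=[-1.9244]
Step 23: x=[9.8253] v=[-1.9881]
Step 24: x=[9.7229] v=[-2.0489]
Step 25: x=[9.6176] v=[-2.1066]
Step 26: x=[9.5095] v=[-2.1611]
Step 27: x=[9.3989] v=[-2.2124]
Step 28: x=[9.2859] v=[-2.2604]
Step 29: x=[9.1707] v=[-2.3050]
Step 30: x=[9.0534] v=[-2.3461]
Step 31: x=[8.9342] v=[-2.3837]
Step 32: x=[8.8133] v=[-2.4177]
Step 33: x=[8.6909] v=[-2.4481]
Step 34: x=[8.5672] v=[-2.4748]
Step 35: x=[8.4423] v=[-2.4978]
Step 36: x=[8.3164] v=[-2.5171]
Step 37: x=[8.1898] v=[-2.5326]
Step 38: x=[8.0626] v=[-2.5443]
Step 39: x=[7.9350] v=[-2.5522]
Step 40: x=[7.8072] v=[-2.5563]
Step 41: x=[7.6794] v=[-2.5565]
Step 42: x=[7.5518] v=[-2.5529]
Step 43: x=[7.4245] v=[-2.5455]
Step 44: x=[7.2978] v=[-2.5342]
Step 45: x=[7.1718] v=[-2.5191]
Step 46: x=[7.0468] v=[-2.5003]
Step 47: x=[6.9229] v=[-2.4777]
Step 48: x=[6.8003] v=[-2.4514]
Step 49: x=[6.6792] v=[-2.4214]
Step 50: x=[6.5598] v=[-2.3878]
Step 51: x=[6.4423] v=[-2.3506]
Step 52: x=[6.3268] v=[-2.3099]
Step 53: x=[6.2135] v=[-2.2657]
Step 54: x=[6.1026] v=[-2.2181]
Step 55: x=[5.9942] v=[-2.1672]
Step 56: x=[5.8886] v=[-2.1130]
Step 57: x=[5.7858] v=[-2.0557]
Step 58: x=[5.6860] v=[-1.9953]
Step 59: x=[5.5894] v=[-1.9319]
Step 60: x=[5.4961] v=[-1.8656]
Step 61: x=[5.4063] v=[-1.7965]
Step 62: x=[5.3201] v=[-1.7247]
Step 63: x=[5.2376] v=[-1.6503]
Step 64: x=[5.1589] v=[-1.5734]
Step 65: x=[5.0842] v=[-1.4942]
Step 66: x=[5.0136] v=[-1.4127]
Step 67: x=[4.9471] v=[-1.3291]
Step 68: x=[4.8849] v=[-1.2435]
Step 69: x=[4.8271] v=[-1.1560]
Step 70: x=[4.7738] v=[-1.0668]
Step 71: x=[4.7250] v=[-0.9760]
Step 72: x=[4.6808] v=[-0.8838]
Step 73: x=[4.6413] v=[-0.7902]
Step 74: x=[4.6065] v=[-0.6954]
Step 75: x=[4.5765] v=[-0.5996]
Step 76: x=[4.5514] v=[-0.5029]
Step 77: x=[4.5311] v=[-0.4054]
Step 78: x=[4.5157] v=[-0.3073]
Step 79: x=[4.5053] v=[-0.2088]
v[0] did not become non-negative within 79 steps; using fallback time=3.9500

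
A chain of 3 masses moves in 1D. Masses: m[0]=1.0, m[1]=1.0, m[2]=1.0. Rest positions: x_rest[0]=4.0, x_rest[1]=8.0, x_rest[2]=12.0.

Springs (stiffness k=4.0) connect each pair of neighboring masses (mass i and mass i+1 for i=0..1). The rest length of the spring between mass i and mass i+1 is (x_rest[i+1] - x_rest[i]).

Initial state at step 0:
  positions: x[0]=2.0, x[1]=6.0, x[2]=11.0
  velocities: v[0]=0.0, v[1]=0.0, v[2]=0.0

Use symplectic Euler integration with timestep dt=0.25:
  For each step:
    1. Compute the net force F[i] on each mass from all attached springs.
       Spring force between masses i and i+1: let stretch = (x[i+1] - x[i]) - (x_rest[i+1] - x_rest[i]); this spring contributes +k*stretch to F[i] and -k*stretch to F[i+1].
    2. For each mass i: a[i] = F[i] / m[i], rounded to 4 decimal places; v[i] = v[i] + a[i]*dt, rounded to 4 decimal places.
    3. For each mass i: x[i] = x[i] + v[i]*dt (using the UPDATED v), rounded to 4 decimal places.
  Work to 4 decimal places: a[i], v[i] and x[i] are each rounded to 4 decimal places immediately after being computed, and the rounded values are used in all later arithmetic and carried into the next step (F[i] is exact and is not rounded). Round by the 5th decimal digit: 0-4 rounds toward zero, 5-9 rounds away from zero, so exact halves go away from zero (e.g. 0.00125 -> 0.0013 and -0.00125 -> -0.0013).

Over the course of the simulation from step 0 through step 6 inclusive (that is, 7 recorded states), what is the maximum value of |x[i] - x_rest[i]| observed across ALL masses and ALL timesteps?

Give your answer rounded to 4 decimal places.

Answer: 2.1172

Derivation:
Step 0: x=[2.0000 6.0000 11.0000] v=[0.0000 0.0000 0.0000]
Step 1: x=[2.0000 6.2500 10.7500] v=[0.0000 1.0000 -1.0000]
Step 2: x=[2.0625 6.5625 10.3750] v=[0.2500 1.2500 -1.5000]
Step 3: x=[2.2500 6.7031 10.0469] v=[0.7500 0.5625 -1.3125]
Step 4: x=[2.5508 6.5664 9.8828] v=[1.2031 -0.5468 -0.6563]
Step 5: x=[2.8555 6.2549 9.8896] v=[1.2187 -1.2460 0.0273]
Step 6: x=[3.0100 6.0022 9.9878] v=[0.6181 -1.0107 0.3926]
Max displacement = 2.1172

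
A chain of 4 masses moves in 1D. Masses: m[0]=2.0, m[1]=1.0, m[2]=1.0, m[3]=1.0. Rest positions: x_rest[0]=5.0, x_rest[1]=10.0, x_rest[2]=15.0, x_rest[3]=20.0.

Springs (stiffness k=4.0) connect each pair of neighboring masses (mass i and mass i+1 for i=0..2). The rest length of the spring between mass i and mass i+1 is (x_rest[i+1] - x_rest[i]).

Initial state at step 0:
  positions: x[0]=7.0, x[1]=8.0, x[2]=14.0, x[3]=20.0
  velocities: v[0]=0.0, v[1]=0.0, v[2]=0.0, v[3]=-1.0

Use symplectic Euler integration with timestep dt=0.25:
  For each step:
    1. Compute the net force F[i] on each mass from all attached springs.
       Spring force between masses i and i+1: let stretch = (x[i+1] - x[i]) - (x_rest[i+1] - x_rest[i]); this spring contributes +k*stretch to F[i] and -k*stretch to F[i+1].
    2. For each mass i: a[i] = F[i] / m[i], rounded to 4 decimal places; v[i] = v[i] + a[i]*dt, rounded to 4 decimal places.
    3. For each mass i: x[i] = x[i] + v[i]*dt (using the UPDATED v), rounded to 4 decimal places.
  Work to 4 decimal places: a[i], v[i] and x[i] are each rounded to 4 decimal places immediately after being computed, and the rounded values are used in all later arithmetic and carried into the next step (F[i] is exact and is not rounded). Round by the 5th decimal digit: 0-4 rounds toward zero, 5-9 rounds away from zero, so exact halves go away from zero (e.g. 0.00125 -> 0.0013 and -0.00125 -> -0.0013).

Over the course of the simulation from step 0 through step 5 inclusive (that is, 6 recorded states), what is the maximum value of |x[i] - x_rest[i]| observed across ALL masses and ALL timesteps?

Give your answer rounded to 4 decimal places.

Step 0: x=[7.0000 8.0000 14.0000 20.0000] v=[0.0000 0.0000 0.0000 -1.0000]
Step 1: x=[6.5000 9.2500 14.0000 19.5000] v=[-2.0000 5.0000 0.0000 -2.0000]
Step 2: x=[5.7188 11.0000 14.1875 18.8750] v=[-3.1250 7.0000 0.7500 -2.5000]
Step 3: x=[4.9727 12.2266 14.7500 18.3281] v=[-2.9844 4.9063 2.2500 -2.1875]
Step 4: x=[4.5083 12.2706 15.5762 18.1367] v=[-1.8575 0.1758 3.3047 -0.7656]
Step 5: x=[4.3892 11.2004 16.2161 18.5552] v=[-0.4764 -4.2809 2.5596 1.6739]
Max displacement = 2.2706

Answer: 2.2706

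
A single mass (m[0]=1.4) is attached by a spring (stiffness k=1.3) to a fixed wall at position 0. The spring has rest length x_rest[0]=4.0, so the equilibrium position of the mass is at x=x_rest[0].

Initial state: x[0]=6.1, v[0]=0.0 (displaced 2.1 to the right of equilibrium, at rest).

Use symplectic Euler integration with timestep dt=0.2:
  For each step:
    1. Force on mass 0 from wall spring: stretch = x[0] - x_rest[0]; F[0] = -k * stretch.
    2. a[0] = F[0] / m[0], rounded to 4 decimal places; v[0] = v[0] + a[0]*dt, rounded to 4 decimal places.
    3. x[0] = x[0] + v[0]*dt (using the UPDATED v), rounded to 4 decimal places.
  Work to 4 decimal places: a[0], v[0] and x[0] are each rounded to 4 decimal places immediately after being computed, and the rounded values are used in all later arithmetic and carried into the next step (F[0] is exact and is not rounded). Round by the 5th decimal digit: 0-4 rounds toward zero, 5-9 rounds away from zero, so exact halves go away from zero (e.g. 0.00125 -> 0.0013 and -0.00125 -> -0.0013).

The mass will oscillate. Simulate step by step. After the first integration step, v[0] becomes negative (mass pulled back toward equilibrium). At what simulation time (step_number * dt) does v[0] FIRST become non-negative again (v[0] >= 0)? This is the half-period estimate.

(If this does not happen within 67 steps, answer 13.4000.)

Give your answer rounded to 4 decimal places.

Step 0: x=[6.1000] v=[0.0000]
Step 1: x=[6.0220] v=[-0.3900]
Step 2: x=[5.8689] v=[-0.7655]
Step 3: x=[5.6464] v=[-1.1126]
Step 4: x=[5.3627] v=[-1.4184]
Step 5: x=[5.0284] v=[-1.6715]
Step 6: x=[4.6559] v=[-1.8625]
Step 7: x=[4.2590] v=[-1.9843]
Step 8: x=[3.8525] v=[-2.0324]
Step 9: x=[3.4515] v=[-2.0050]
Step 10: x=[3.0709] v=[-1.9031]
Step 11: x=[2.7248] v=[-1.7306]
Step 12: x=[2.4260] v=[-1.4938]
Step 13: x=[2.1857] v=[-1.2015]
Step 14: x=[2.0128] v=[-0.8646]
Step 15: x=[1.9137] v=[-0.4955]
Step 16: x=[1.8921] v=[-0.1080]
Step 17: x=[1.9488] v=[0.2835]
First v>=0 after going negative at step 17, time=3.4000

Answer: 3.4000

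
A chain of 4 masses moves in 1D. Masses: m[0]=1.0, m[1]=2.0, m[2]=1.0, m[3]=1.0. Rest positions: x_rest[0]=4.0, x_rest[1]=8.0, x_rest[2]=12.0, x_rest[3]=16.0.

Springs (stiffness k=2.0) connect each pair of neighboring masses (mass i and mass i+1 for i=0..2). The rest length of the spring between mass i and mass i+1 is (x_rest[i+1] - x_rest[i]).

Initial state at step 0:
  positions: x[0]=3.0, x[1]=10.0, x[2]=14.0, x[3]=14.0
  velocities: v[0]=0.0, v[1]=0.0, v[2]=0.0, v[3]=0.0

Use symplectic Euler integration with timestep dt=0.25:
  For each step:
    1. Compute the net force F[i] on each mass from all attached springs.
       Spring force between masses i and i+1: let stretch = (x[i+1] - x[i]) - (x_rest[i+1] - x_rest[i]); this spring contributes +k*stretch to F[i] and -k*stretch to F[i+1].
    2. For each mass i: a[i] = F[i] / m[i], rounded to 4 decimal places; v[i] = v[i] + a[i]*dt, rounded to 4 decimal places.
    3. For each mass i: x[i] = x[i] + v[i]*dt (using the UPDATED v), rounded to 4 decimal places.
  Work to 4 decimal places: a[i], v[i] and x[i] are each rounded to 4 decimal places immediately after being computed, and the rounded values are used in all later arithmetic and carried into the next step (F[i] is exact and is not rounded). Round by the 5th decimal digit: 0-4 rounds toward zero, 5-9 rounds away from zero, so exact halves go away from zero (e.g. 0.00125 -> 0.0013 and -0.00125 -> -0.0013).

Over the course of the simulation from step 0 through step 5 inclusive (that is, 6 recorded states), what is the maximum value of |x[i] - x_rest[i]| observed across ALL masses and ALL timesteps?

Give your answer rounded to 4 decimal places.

Answer: 2.4569

Derivation:
Step 0: x=[3.0000 10.0000 14.0000 14.0000] v=[0.0000 0.0000 0.0000 0.0000]
Step 1: x=[3.3750 9.8125 13.5000 14.5000] v=[1.5000 -0.7500 -2.0000 2.0000]
Step 2: x=[4.0547 9.4531 12.6641 15.3750] v=[2.7188 -1.4375 -3.3438 3.5000]
Step 3: x=[4.9092 8.9570 11.7656 16.4112] v=[3.4180 -1.9844 -3.5939 4.1446]
Step 4: x=[5.7697 8.3835 11.0968 17.3667] v=[3.4419 -2.2942 -2.6754 3.8218]
Step 5: x=[6.4569 7.8162 10.8725 18.0384] v=[2.7488 -2.2693 -0.8971 2.6869]
Max displacement = 2.4569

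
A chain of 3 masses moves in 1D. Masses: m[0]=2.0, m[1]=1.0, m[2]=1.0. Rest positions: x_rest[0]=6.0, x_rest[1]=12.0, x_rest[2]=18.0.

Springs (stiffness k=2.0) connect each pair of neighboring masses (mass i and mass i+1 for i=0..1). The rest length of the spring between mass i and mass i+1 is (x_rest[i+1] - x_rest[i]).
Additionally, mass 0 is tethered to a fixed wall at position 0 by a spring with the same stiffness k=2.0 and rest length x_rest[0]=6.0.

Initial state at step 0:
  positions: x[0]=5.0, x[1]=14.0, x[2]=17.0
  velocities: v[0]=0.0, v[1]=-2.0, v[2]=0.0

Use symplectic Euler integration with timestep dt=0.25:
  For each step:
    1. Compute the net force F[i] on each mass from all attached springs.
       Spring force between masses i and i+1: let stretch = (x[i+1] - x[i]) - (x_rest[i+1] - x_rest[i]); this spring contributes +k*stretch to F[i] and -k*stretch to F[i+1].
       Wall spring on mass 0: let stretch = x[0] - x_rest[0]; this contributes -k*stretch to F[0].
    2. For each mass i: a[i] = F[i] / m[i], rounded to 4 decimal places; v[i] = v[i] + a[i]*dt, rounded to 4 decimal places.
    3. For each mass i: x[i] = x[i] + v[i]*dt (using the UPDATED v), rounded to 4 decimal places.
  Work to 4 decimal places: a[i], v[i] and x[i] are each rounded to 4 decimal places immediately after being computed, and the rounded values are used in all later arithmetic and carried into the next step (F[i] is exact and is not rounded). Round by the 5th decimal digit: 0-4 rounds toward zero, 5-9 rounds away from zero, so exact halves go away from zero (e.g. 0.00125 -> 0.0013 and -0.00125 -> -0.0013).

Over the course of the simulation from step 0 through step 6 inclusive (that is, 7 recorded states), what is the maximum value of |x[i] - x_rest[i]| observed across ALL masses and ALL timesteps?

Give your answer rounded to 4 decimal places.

Answer: 3.1315

Derivation:
Step 0: x=[5.0000 14.0000 17.0000] v=[0.0000 -2.0000 0.0000]
Step 1: x=[5.2500 12.7500 17.3750] v=[1.0000 -5.0000 1.5000]
Step 2: x=[5.6406 11.1406 17.9219] v=[1.5625 -6.4375 2.1875]
Step 3: x=[6.0225 9.6914 18.3711] v=[1.5274 -5.7969 1.7969]
Step 4: x=[6.2573 8.8685 18.4854] v=[0.9390 -3.2915 0.4571]
Step 5: x=[6.2642 8.9214 18.1476] v=[0.0275 0.2114 -1.3514]
Step 6: x=[6.0456 9.7954 17.4065] v=[-0.8743 3.4959 -2.9645]
Max displacement = 3.1315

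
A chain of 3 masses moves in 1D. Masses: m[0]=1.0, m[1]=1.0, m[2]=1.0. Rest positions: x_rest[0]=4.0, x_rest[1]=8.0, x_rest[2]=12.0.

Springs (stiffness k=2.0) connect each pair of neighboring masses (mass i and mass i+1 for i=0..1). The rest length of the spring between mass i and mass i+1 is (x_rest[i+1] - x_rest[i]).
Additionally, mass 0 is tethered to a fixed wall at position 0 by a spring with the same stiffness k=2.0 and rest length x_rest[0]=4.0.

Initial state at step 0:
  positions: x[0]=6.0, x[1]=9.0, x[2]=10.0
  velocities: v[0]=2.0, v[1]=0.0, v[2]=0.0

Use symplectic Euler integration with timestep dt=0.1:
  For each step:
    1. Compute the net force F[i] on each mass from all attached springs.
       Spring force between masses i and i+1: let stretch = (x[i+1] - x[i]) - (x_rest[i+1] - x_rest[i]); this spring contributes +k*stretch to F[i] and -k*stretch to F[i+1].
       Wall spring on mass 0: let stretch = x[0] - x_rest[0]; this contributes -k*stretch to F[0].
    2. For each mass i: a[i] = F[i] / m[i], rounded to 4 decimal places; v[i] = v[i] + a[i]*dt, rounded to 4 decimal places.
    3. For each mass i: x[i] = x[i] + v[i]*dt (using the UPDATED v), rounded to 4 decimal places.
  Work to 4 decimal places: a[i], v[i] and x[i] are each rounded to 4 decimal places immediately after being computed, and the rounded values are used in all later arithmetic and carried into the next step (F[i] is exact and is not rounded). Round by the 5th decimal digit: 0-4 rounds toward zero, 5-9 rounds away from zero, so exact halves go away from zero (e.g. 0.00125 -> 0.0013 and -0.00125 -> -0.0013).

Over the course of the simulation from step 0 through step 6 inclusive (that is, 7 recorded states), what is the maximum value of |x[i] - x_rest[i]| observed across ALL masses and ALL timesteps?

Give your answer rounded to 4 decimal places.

Answer: 2.2164

Derivation:
Step 0: x=[6.0000 9.0000 10.0000] v=[2.0000 0.0000 0.0000]
Step 1: x=[6.1400 8.9600 10.0600] v=[1.4000 -0.4000 0.6000]
Step 2: x=[6.2136 8.8856 10.1780] v=[0.7360 -0.7440 1.1800]
Step 3: x=[6.2164 8.7836 10.3502] v=[0.0277 -1.0199 1.7215]
Step 4: x=[6.1462 8.6616 10.5710] v=[-0.7021 -1.2200 2.2082]
Step 5: x=[6.0034 8.5275 10.8336] v=[-1.4283 -1.3412 2.6263]
Step 6: x=[5.7910 8.3890 11.1301] v=[-2.1242 -1.3848 2.9651]
Max displacement = 2.2164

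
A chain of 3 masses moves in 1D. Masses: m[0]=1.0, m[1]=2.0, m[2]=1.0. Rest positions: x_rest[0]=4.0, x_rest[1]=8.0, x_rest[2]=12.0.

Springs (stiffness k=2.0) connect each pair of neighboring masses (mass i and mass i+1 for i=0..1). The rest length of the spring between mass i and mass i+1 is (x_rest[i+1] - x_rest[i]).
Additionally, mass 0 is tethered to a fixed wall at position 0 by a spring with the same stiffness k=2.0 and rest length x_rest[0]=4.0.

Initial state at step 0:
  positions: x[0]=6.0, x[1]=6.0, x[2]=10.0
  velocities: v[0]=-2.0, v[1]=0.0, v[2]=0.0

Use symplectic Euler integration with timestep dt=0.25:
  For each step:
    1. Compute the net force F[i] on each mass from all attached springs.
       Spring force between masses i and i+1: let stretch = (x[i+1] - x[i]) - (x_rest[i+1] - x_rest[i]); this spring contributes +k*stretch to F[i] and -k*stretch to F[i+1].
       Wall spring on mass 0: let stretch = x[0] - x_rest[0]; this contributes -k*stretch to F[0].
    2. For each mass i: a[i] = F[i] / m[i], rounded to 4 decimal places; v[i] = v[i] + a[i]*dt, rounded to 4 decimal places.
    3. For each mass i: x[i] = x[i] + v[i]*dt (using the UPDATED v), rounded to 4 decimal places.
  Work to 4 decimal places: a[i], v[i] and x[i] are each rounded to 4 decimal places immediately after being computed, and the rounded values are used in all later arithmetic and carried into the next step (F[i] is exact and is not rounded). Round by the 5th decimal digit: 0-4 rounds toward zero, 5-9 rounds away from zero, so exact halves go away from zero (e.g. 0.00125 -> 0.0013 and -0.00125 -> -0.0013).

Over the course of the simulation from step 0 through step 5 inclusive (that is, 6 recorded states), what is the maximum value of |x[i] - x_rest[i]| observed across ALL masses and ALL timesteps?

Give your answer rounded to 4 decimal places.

Answer: 3.8900

Derivation:
Step 0: x=[6.0000 6.0000 10.0000] v=[-2.0000 0.0000 0.0000]
Step 1: x=[4.7500 6.2500 10.0000] v=[-5.0000 1.0000 0.0000]
Step 2: x=[3.0938 6.6406 10.0313] v=[-6.6250 1.5625 0.1250]
Step 3: x=[1.4942 7.0215 10.1387] v=[-6.3985 1.5235 0.4297]
Step 4: x=[0.3987 7.2518 10.3565] v=[-4.3820 0.9210 0.8711]
Step 5: x=[0.1100 7.2478 10.6862] v=[-1.1548 -0.0161 1.3188]
Max displacement = 3.8900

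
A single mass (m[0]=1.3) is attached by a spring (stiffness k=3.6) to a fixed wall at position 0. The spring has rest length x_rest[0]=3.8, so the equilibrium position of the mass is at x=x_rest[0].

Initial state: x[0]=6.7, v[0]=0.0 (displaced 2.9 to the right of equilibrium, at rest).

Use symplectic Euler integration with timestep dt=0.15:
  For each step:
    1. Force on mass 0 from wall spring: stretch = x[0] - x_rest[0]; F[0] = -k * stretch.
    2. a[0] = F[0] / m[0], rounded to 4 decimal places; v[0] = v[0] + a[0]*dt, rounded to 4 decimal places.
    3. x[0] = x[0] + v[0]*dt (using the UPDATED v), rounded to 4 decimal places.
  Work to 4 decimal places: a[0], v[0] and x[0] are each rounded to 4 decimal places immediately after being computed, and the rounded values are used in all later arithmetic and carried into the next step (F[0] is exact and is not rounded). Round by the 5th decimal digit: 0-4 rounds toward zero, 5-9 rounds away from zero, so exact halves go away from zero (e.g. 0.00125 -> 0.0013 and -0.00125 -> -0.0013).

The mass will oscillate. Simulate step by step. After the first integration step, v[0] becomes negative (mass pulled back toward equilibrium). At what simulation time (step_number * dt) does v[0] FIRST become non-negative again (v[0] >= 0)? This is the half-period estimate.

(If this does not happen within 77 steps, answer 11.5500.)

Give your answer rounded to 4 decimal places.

Answer: 1.9500

Derivation:
Step 0: x=[6.7000] v=[0.0000]
Step 1: x=[6.5193] v=[-1.2046]
Step 2: x=[6.1692] v=[-2.3342]
Step 3: x=[5.6715] v=[-3.3183]
Step 4: x=[5.0571] v=[-4.0957]
Step 5: x=[4.3644] v=[-4.6179]
Step 6: x=[3.6365] v=[-4.8524]
Step 7: x=[2.9188] v=[-4.7845]
Step 8: x=[2.2560] v=[-4.4185]
Step 9: x=[1.6894] v=[-3.7771]
Step 10: x=[1.2543] v=[-2.9004]
Step 11: x=[0.9779] v=[-1.8430]
Step 12: x=[0.8773] v=[-0.6708]
Step 13: x=[0.9588] v=[0.5432]
First v>=0 after going negative at step 13, time=1.9500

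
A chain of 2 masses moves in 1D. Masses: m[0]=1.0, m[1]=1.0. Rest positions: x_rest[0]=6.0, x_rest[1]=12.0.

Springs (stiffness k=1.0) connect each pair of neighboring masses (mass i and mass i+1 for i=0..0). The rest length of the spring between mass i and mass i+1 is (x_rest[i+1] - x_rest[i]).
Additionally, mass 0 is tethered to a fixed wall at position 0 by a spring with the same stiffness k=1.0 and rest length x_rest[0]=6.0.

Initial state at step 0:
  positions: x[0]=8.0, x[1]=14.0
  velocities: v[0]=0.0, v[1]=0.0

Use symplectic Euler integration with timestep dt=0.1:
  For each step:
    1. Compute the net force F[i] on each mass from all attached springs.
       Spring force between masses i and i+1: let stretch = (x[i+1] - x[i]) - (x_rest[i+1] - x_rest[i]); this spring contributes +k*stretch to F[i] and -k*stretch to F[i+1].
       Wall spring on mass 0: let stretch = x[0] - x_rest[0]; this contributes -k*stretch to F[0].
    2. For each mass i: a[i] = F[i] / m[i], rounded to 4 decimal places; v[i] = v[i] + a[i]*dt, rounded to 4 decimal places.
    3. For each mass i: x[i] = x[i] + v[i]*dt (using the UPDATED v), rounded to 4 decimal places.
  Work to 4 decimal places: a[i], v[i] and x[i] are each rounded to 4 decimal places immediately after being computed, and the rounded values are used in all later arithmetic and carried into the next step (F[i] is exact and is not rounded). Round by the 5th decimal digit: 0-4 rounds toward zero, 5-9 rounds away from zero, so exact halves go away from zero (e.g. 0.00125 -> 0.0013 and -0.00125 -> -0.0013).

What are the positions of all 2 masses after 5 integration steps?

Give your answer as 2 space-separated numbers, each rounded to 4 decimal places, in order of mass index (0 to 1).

Step 0: x=[8.0000 14.0000] v=[0.0000 0.0000]
Step 1: x=[7.9800 14.0000] v=[-0.2000 0.0000]
Step 2: x=[7.9404 13.9998] v=[-0.3960 -0.0020]
Step 3: x=[7.8820 13.9990] v=[-0.5841 -0.0079]
Step 4: x=[7.8059 13.9970] v=[-0.7606 -0.0196]
Step 5: x=[7.7137 13.9931] v=[-0.9221 -0.0387]

Answer: 7.7137 13.9931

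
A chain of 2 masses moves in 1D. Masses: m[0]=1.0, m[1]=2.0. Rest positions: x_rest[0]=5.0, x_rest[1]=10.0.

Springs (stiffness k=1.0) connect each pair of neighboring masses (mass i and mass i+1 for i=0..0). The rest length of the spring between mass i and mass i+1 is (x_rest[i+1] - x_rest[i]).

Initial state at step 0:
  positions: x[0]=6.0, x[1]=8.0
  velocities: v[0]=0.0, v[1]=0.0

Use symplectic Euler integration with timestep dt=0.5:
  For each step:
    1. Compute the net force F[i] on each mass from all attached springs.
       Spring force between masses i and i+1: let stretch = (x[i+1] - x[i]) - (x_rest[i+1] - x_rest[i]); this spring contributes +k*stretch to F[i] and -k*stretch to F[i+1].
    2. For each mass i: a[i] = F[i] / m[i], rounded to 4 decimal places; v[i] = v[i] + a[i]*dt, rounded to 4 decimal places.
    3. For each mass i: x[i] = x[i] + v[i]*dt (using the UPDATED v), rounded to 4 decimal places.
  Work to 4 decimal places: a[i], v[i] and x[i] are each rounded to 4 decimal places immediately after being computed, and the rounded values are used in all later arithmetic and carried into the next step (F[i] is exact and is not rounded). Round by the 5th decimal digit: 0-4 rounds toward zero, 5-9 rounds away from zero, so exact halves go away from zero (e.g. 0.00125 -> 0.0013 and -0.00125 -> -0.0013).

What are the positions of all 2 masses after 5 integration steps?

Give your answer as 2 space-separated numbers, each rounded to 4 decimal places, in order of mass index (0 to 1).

Step 0: x=[6.0000 8.0000] v=[0.0000 0.0000]
Step 1: x=[5.2500 8.3750] v=[-1.5000 0.7500]
Step 2: x=[4.0313 8.9844] v=[-2.4375 1.2188]
Step 3: x=[2.8008 9.5997] v=[-2.4610 1.2306]
Step 4: x=[2.0200 9.9902] v=[-1.5616 0.7809]
Step 5: x=[1.9818 10.0094] v=[-0.0765 0.0384]

Answer: 1.9818 10.0094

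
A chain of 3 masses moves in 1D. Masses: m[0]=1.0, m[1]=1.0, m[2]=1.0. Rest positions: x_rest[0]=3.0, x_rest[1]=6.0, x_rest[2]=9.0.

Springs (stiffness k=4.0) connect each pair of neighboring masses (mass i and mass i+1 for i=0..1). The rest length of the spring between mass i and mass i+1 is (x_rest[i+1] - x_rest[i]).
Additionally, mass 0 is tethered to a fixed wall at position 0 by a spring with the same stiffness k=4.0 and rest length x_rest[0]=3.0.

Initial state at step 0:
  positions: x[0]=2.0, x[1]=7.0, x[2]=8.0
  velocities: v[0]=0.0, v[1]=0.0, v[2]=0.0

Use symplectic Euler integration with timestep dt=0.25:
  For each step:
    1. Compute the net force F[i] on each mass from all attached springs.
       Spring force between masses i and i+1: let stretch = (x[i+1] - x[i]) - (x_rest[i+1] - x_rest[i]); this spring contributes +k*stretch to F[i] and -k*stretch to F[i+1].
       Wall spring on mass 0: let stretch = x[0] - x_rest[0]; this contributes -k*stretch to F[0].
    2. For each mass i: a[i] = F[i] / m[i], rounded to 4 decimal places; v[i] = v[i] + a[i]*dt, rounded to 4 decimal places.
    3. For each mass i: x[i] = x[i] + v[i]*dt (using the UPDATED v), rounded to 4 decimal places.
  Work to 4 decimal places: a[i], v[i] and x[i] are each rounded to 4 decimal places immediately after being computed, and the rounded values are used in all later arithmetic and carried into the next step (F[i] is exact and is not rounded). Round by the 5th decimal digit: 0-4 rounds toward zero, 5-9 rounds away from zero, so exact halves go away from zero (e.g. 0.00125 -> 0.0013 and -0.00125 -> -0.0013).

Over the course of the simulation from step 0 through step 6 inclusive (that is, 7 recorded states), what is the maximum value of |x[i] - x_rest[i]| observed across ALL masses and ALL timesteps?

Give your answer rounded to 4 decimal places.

Answer: 1.5937

Derivation:
Step 0: x=[2.0000 7.0000 8.0000] v=[0.0000 0.0000 0.0000]
Step 1: x=[2.7500 6.0000 8.5000] v=[3.0000 -4.0000 2.0000]
Step 2: x=[3.6250 4.8125 9.1250] v=[3.5000 -4.7500 2.5000]
Step 3: x=[3.8906 4.4063 9.4219] v=[1.0625 -1.6250 1.1875]
Step 4: x=[3.3125 5.1250 9.2149] v=[-2.3124 2.8749 -0.8281]
Step 5: x=[2.3594 6.4131 8.7354] v=[-3.8124 5.1523 -1.9180]
Step 6: x=[1.8299 7.2683 8.4253] v=[-2.1181 3.4209 -1.2403]
Max displacement = 1.5937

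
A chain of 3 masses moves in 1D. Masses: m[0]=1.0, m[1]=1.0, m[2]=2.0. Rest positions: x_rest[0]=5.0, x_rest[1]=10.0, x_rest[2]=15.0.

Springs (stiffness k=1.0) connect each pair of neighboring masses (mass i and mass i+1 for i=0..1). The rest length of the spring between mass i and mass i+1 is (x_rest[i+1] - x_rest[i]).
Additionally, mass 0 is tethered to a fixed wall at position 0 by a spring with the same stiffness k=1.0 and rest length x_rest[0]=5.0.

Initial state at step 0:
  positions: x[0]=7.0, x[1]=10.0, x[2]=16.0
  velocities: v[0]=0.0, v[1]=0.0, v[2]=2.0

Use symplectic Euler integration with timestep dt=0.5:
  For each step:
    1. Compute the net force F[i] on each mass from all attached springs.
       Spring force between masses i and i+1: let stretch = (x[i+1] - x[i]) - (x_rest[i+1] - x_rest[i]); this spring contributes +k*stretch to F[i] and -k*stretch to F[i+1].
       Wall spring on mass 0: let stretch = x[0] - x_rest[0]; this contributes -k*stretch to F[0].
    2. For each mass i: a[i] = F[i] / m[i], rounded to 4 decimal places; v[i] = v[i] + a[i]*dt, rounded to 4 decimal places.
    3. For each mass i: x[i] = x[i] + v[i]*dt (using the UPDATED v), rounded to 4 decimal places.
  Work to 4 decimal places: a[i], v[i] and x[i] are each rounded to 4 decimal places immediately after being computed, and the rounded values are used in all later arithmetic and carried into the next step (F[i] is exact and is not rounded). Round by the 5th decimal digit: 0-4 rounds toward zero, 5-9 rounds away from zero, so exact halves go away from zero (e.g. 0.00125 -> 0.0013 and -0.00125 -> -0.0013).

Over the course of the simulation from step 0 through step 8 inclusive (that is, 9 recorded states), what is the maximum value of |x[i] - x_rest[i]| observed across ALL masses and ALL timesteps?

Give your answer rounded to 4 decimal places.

Step 0: x=[7.0000 10.0000 16.0000] v=[0.0000 0.0000 2.0000]
Step 1: x=[6.0000 10.7500 16.8750] v=[-2.0000 1.5000 1.7500]
Step 2: x=[4.6875 11.8438 17.6094] v=[-2.6250 2.1875 1.4688]
Step 3: x=[3.9922 12.5899 18.2481] v=[-1.3906 1.4922 1.2774]
Step 4: x=[4.4483 12.6012 18.8046] v=[0.9122 0.0225 1.1129]
Step 5: x=[5.8306 12.1251 19.2107] v=[2.7645 -0.9523 0.8121]
Step 6: x=[7.3289 11.8467 19.3561] v=[2.9965 -0.5568 0.2907]
Step 7: x=[8.1244 12.3162 19.1878] v=[1.5910 0.9390 -0.3367]
Step 8: x=[7.9368 13.4557 18.7855] v=[-0.3753 2.2789 -0.8046]
Max displacement = 4.3561

Answer: 4.3561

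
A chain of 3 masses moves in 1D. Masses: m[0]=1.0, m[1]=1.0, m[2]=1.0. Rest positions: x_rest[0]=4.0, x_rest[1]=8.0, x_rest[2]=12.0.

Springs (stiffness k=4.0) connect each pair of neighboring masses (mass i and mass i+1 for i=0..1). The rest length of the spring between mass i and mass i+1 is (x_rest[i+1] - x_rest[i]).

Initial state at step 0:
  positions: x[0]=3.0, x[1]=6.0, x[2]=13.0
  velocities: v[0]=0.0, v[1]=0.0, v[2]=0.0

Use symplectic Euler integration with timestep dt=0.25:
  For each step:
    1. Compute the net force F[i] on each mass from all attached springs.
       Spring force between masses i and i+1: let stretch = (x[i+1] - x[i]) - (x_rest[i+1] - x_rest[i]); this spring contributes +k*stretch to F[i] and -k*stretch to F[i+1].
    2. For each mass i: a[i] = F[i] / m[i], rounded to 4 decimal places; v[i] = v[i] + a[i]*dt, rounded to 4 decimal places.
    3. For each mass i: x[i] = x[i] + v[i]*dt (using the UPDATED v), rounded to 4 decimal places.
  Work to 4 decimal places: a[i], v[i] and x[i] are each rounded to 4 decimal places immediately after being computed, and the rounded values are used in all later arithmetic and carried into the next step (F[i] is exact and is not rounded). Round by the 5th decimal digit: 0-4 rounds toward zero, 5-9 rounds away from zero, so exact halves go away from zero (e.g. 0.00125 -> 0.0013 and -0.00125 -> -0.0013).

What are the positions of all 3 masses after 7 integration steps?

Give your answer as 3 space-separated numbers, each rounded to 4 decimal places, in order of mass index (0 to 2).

Step 0: x=[3.0000 6.0000 13.0000] v=[0.0000 0.0000 0.0000]
Step 1: x=[2.7500 7.0000 12.2500] v=[-1.0000 4.0000 -3.0000]
Step 2: x=[2.5625 8.2500 11.1875] v=[-0.7500 5.0000 -4.2500]
Step 3: x=[2.7969 8.8125 10.3906] v=[0.9375 2.2500 -3.1875]
Step 4: x=[3.5352 8.2656 10.1992] v=[2.9531 -2.1875 -0.7656]
Step 5: x=[4.4561 7.0195 10.5244] v=[3.6835 -4.9843 1.3008]
Step 6: x=[5.0178 6.0088 10.9734] v=[2.2469 -4.0428 1.7959]
Step 7: x=[4.8273 5.9915 11.1812] v=[-0.7621 -0.0692 0.8313]

Answer: 4.8273 5.9915 11.1812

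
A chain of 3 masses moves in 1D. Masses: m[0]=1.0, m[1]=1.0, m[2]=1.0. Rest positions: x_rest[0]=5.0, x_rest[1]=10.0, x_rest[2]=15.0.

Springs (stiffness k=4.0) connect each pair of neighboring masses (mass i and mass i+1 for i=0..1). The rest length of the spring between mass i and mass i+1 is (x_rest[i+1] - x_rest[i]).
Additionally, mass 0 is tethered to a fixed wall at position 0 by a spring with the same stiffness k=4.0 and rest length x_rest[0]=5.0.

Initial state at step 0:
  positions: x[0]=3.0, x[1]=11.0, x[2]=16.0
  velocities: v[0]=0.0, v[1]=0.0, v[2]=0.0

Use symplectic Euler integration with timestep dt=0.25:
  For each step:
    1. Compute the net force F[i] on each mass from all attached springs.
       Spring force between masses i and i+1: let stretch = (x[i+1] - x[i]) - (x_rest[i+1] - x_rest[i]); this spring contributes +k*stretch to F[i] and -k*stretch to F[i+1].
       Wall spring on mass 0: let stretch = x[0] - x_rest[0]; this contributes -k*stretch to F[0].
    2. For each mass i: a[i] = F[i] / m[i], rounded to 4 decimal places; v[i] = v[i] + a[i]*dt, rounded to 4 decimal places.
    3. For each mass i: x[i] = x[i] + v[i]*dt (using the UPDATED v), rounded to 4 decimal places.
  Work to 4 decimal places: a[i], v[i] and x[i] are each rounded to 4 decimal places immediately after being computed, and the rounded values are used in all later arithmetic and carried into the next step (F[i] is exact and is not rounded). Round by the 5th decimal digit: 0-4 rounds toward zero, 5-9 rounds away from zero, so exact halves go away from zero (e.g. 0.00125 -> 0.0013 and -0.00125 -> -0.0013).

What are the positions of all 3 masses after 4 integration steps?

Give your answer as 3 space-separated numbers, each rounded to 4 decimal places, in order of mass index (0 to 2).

Answer: 6.9219 10.1524 14.5157

Derivation:
Step 0: x=[3.0000 11.0000 16.0000] v=[0.0000 0.0000 0.0000]
Step 1: x=[4.2500 10.2500 16.0000] v=[5.0000 -3.0000 0.0000]
Step 2: x=[5.9375 9.4375 15.8125] v=[6.7500 -3.2500 -0.7500]
Step 3: x=[7.0156 9.3438 15.2813] v=[4.3125 -0.3750 -2.1250]
Step 4: x=[6.9219 10.1524 14.5157] v=[-0.3749 3.2343 -3.0625]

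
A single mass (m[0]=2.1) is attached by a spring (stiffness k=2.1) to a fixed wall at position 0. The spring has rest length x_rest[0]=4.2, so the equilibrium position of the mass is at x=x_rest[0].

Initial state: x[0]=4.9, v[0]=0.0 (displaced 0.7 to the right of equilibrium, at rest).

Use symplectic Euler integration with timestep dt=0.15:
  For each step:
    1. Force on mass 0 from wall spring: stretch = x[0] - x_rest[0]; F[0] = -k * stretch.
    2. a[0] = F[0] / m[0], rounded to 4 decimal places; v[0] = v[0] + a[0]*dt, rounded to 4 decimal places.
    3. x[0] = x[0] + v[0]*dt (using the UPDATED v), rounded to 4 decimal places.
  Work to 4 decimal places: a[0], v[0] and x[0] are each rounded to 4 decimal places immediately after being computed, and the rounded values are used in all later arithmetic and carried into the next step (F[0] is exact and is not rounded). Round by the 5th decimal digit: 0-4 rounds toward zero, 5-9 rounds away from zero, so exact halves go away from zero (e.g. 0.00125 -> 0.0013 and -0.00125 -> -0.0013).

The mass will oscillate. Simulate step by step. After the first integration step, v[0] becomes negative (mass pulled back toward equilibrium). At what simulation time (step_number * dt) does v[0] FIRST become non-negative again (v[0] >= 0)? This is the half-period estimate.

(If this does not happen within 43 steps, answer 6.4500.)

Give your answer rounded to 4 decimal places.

Answer: 3.1500

Derivation:
Step 0: x=[4.9000] v=[0.0000]
Step 1: x=[4.8843] v=[-0.1050]
Step 2: x=[4.8532] v=[-0.2076]
Step 3: x=[4.8074] v=[-0.3056]
Step 4: x=[4.7479] v=[-0.3967]
Step 5: x=[4.6761] v=[-0.4789]
Step 6: x=[4.5936] v=[-0.5503]
Step 7: x=[4.5022] v=[-0.6093]
Step 8: x=[4.4040] v=[-0.6546]
Step 9: x=[4.3012] v=[-0.6852]
Step 10: x=[4.1961] v=[-0.7004]
Step 11: x=[4.0911] v=[-0.6998]
Step 12: x=[3.9886] v=[-0.6835]
Step 13: x=[3.8908] v=[-0.6518]
Step 14: x=[3.8000] v=[-0.6054]
Step 15: x=[3.7182] v=[-0.5454]
Step 16: x=[3.6472] v=[-0.4731]
Step 17: x=[3.5887] v=[-0.3902]
Step 18: x=[3.5439] v=[-0.2985]
Step 19: x=[3.5139] v=[-0.2001]
Step 20: x=[3.4993] v=[-0.0972]
Step 21: x=[3.5005] v=[0.0079]
First v>=0 after going negative at step 21, time=3.1500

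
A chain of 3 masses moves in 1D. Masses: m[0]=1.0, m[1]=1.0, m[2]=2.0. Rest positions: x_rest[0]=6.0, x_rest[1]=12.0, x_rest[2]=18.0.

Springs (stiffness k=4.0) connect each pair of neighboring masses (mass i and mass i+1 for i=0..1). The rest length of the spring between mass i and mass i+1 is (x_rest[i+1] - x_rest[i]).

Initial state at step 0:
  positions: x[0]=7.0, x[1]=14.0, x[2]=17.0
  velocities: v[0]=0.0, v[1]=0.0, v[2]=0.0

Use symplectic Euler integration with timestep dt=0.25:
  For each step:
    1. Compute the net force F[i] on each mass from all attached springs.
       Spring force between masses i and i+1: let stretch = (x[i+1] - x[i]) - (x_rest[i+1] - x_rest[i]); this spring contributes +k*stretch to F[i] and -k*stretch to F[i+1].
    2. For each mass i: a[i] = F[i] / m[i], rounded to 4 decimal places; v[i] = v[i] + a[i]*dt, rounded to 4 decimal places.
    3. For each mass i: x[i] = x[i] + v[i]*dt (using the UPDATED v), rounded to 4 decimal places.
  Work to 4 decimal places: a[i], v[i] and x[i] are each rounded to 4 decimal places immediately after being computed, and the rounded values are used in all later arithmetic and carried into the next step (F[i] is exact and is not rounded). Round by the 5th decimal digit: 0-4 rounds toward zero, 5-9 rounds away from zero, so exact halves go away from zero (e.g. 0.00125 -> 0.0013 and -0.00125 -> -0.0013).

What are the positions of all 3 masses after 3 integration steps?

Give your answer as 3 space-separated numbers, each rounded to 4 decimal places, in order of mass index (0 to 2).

Answer: 7.1797 10.8321 18.4941

Derivation:
Step 0: x=[7.0000 14.0000 17.0000] v=[0.0000 0.0000 0.0000]
Step 1: x=[7.2500 13.0000 17.3750] v=[1.0000 -4.0000 1.5000]
Step 2: x=[7.4375 11.6563 17.9531] v=[0.7500 -5.3750 2.3125]
Step 3: x=[7.1797 10.8321 18.4941] v=[-1.0312 -3.2970 2.1641]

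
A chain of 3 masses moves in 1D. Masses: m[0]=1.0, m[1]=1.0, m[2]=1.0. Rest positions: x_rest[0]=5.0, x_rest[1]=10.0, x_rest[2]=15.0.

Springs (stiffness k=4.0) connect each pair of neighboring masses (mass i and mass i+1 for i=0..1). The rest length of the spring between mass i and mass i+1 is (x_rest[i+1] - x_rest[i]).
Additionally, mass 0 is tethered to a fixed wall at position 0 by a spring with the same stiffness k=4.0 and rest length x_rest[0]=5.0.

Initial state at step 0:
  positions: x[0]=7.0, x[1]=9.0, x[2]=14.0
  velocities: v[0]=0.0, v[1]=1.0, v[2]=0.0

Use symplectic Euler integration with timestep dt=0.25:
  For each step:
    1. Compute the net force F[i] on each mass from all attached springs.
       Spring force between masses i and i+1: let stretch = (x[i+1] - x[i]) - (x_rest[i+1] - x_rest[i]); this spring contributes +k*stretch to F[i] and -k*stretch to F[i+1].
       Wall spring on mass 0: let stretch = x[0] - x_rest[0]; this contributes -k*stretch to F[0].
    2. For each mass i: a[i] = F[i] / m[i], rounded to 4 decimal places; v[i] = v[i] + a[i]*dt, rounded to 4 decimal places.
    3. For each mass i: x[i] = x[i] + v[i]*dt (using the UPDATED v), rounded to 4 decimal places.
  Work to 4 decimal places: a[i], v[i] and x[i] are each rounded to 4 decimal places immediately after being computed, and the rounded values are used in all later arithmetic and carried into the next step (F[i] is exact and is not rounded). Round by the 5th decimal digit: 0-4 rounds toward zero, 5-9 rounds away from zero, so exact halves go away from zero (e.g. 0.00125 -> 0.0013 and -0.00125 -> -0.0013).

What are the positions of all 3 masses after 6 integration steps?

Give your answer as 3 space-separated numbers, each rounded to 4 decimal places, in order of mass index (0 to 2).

Step 0: x=[7.0000 9.0000 14.0000] v=[0.0000 1.0000 0.0000]
Step 1: x=[5.7500 10.0000 14.0000] v=[-5.0000 4.0000 0.0000]
Step 2: x=[4.1250 10.9375 14.2500] v=[-6.5000 3.7500 1.0000]
Step 3: x=[3.1719 11.0000 14.9219] v=[-3.8125 0.2500 2.6875]
Step 4: x=[3.3828 10.0860 15.8633] v=[0.8437 -3.6562 3.7656]
Step 5: x=[4.4238 8.9405 16.6104] v=[4.1641 -4.5821 2.9883]
Step 6: x=[5.4881 8.5833 16.6900] v=[4.2570 -1.4289 0.3184]

Answer: 5.4881 8.5833 16.6900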